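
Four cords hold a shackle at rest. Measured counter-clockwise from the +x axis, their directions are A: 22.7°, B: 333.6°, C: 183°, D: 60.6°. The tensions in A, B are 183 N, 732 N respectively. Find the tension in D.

Resolve: ΣF_x = 183 cos 22.7° + 732 cos 333.6° + T_C cos 183° + T_D cos 60.6° = 0.
        ΣF_y = 183 sin 22.7° + 732 sin 333.6° + T_C sin 183° + T_D sin 60.6° = 0.
The known terms sum to (824.5, -254.9) N, so -0.9986 T_C + 0.4909 T_D = -824.5 and -0.0523 T_C + 0.8712 T_D = 254.9.
Solving simultaneously: T_C = 998.9 N, T_D = 352.5 N.

T_D ≈ 353 N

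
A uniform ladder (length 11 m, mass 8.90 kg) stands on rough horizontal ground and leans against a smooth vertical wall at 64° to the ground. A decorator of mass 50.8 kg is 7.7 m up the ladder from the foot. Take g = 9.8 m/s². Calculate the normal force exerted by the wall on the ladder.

Torques about the foot: N_wall · 11 sin 64° = 8.90×9.8×5.5 cos 64° + 50.8×9.8×7.7 cos 64° → N_wall = 191.24 N.

N_wall ≈ 191 N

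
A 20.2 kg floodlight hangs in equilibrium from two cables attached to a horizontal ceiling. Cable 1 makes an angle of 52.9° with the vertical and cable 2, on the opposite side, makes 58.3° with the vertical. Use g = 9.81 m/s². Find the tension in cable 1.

Angles from the horizontal: cable 1 is 90° − 52.9° = 37.1°, cable 2 is 90° − 58.3° = 31.7°.
Weight W = 20.2 × 9.81 = 198.2 N acts straight down.
Horizontal: T_1 cos 37.1° = T_2 cos 31.7°  →  T_2 = 0.9374 T_1.
Vertical: T_1 sin 37.1° + T_2 sin 31.7° = 198.2.
Substituting the horizontal relation into the vertical equation gives 1.096 T_1 = 198.2, so T_1 = 180.8 N.

T_1 ≈ 181 N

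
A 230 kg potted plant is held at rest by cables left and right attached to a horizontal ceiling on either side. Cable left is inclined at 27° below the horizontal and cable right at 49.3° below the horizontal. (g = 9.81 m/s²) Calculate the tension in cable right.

T_right ≈ 2070 N

Weight W = 230 × 9.81 = 2256 N acts straight down.
Horizontal: T_left cos 27° = T_right cos 49.3°  →  T_left = 0.7319 T_right.
Vertical: T_left sin 27° + T_right sin 49.3° = 2256.
Substituting the horizontal relation into the vertical equation gives 1.09 T_right = 2256, so T_right = 2069 N.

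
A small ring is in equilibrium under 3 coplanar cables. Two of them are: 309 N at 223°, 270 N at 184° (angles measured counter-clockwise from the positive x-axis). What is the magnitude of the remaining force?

F ≈ 546 N

Sum the known components: ΣF_x = -495.3 N, ΣF_y = -229.6 N.
For equilibrium the remaining force must supply (−ΣF_x, −ΣF_y) = (495.3, 229.6) N.
Magnitude = √((495.3)² + (229.6)²) = 545.9 N; direction = atan2(229.6, 495.3) = 24.9°.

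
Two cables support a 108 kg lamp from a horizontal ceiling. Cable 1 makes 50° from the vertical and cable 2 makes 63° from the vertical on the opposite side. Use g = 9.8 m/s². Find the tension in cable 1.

T_1 ≈ 1020 N

Angles from the horizontal: cable 1 is 90° − 50° = 40°, cable 2 is 90° − 63° = 27°.
Weight W = 108 × 9.8 = 1058 N acts straight down.
Horizontal: T_1 cos 40° = T_2 cos 27°  →  T_2 = 0.8598 T_1.
Vertical: T_1 sin 40° + T_2 sin 27° = 1058.
Substituting the horizontal relation into the vertical equation gives 1.033 T_1 = 1058, so T_1 = 1024 N.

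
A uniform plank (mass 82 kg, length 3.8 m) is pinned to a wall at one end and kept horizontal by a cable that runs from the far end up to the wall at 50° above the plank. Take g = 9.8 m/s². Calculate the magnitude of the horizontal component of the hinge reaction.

Take torques about the hinge: T sin 50° · 3.8 = 82×9.8×1.9 = 1526.8 N·m.
So T = 1526.8 / (0.7660 × 3.8) = 524.51 N.
ΣF_x = 0: H_x = T cos 50° = 337.15 N.

H_x ≈ 337 N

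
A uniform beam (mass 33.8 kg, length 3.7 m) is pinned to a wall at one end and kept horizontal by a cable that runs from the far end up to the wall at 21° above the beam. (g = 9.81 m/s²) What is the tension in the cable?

T ≈ 463 N

Take torques about the hinge: T sin 21° · 3.7 = 33.8×9.81×1.85 = 613.42 N·m.
So T = 613.42 / (0.3584 × 3.7) = 462.62 N.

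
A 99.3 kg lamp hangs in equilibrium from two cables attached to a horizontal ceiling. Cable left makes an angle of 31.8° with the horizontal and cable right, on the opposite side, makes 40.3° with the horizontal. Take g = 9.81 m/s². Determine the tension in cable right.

Weight W = 99.3 × 9.81 = 974.1 N acts straight down.
Horizontal: T_left cos 31.8° = T_right cos 40.3°  →  T_left = 0.8974 T_right.
Vertical: T_left sin 31.8° + T_right sin 40.3° = 974.1.
Substituting the horizontal relation into the vertical equation gives 1.12 T_right = 974.1, so T_right = 870 N.

T_right ≈ 870 N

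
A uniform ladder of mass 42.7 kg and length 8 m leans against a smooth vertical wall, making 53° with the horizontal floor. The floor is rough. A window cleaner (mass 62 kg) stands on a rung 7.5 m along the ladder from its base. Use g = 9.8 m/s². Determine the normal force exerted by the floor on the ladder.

N_floor ≈ 1030 N

ΣF_y = 0: N_floor = 42.7×9.8 + 62×9.8 = 1026.1 N.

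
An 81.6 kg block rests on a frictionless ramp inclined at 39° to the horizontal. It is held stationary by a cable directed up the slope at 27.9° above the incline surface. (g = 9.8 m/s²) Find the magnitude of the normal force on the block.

N ≈ 355 N

Take axes along and perpendicular to the incline. Weight components: W sin 39° = 503.3 N down-slope, W cos 39° = 621.5 N into the surface.
Along incline: T cos 27.9° = W sin 39° → T = 569.4 N.
Perpendicular: N = W cos 39° − T sin 27.9° = 355 N.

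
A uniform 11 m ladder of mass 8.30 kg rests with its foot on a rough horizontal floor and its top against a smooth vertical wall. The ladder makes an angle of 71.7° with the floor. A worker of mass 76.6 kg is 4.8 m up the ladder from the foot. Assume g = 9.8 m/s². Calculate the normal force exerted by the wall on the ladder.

Torques about the foot: N_wall · 11 sin 71.7° = 8.30×9.8×5.5 cos 71.7° + 76.6×9.8×4.8 cos 71.7° → N_wall = 121.78 N.

N_wall ≈ 122 N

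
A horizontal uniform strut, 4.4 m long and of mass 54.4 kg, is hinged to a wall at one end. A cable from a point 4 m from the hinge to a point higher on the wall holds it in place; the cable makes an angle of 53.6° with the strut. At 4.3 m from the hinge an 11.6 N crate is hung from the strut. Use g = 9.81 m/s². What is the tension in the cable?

T ≈ 380 N

Take torques about the hinge: T sin 53.6° · 4 = 54.4×9.81×2.2 + 11.6×4.3 = 1223.9 N·m.
So T = 1223.9 / (0.8049 × 4) = 380.16 N.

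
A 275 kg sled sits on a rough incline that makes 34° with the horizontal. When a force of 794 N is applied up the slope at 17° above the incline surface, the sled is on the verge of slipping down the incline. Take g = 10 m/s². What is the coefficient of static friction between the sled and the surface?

μ ≈ 0.380

On the verge of sliding down the incline, friction is at its maximum μN and acts up the slope.
Perpendicular to incline: N = W cos 34° − P sin 17° = 2280 − 232.1 = 2048 N.
Along incline: P cos 17° + μN = W sin 34° → μ = (W sin 34° − P cos 17°) / N = 0.3802.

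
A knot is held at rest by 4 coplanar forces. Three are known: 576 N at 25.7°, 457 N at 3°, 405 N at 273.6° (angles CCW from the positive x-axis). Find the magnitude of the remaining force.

Sum the known components: ΣF_x = 1001 N, ΣF_y = -130.5 N.
For equilibrium the remaining force must supply (−ΣF_x, −ΣF_y) = (-1001, 130.5) N.
Magnitude = √((-1001)² + (130.5)²) = 1009 N; direction = atan2(130.5, -1001) = 172.6°.

F ≈ 1010 N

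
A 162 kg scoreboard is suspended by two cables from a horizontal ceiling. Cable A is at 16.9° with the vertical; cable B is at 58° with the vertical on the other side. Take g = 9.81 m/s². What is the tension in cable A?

Angles from the horizontal: cable A is 90° − 16.9° = 73.1°, cable B is 90° − 58° = 32°.
Weight W = 162 × 9.81 = 1589 N acts straight down.
Horizontal: T_A cos 73.1° = T_B cos 32°  →  T_B = 0.3428 T_A.
Vertical: T_A sin 73.1° + T_B sin 32° = 1589.
Substituting the horizontal relation into the vertical equation gives 1.138 T_A = 1589, so T_A = 1396 N.

T_A ≈ 1400 N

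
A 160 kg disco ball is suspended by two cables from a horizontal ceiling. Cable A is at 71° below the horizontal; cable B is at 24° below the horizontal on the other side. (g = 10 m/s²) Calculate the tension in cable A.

Weight W = 160 × 10 = 1600 N acts straight down.
Horizontal: T_A cos 71° = T_B cos 24°  →  T_B = 0.3564 T_A.
Vertical: T_A sin 71° + T_B sin 24° = 1600.
Substituting the horizontal relation into the vertical equation gives 1.09 T_A = 1600, so T_A = 1467 N.

T_A ≈ 1470 N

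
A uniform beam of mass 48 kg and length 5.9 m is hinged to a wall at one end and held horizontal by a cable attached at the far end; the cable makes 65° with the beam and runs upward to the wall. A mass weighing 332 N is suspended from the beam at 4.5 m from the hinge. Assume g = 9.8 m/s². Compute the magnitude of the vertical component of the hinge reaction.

|H_y| ≈ 314 N

Take torques about the hinge: T sin 65° · 5.9 = 48×9.8×2.95 + 332×4.5 = 2881.7 N·m.
So T = 2881.7 / (0.9063 × 5.9) = 538.91 N.
ΣF_y = 0: H_y = (48×9.8 + 332) − T sin 65° = 802.4 − 488.42 = 313.98 N.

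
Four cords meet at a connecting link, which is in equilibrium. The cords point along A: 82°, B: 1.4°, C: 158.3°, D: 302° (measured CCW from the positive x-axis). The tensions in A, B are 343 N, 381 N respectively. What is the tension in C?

Resolve: ΣF_x = 343 cos 82° + 381 cos 1.4° + T_C cos 158.3° + T_D cos 302° = 0.
        ΣF_y = 343 sin 82° + 381 sin 1.4° + T_C sin 158.3° + T_D sin 302° = 0.
The known terms sum to (428.6, 349) N, so -0.9291 T_C + 0.5299 T_D = -428.6 and 0.3697 T_C − 0.8480 T_D = -349.
Solving simultaneously: T_C = 926.4 N, T_D = 815.4 N.

T_C ≈ 926 N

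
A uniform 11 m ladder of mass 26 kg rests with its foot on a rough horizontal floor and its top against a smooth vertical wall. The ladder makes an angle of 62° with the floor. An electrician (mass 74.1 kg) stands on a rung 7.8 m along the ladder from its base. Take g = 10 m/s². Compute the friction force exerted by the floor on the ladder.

f ≈ 349 N

Torques about the foot: N_wall · 11 sin 62° = 26×10×5.5 cos 62° + 74.1×10×7.8 cos 62° → N_wall = 348.5 N.
ΣF_x = 0: f_floor = N_wall = 348.5 N.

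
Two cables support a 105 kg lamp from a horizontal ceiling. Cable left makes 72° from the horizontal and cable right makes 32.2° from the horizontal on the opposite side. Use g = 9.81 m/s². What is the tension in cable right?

T_right ≈ 328 N

Weight W = 105 × 9.81 = 1030 N acts straight down.
Horizontal: T_left cos 72° = T_right cos 32.2°  →  T_left = 2.738 T_right.
Vertical: T_left sin 72° + T_right sin 32.2° = 1030.
Substituting the horizontal relation into the vertical equation gives 3.137 T_right = 1030, so T_right = 328.3 N.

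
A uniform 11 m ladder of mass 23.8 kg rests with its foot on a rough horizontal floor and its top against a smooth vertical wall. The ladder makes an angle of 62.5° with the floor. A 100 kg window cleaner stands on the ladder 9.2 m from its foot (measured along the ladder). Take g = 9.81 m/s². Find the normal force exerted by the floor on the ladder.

ΣF_y = 0: N_floor = 23.8×9.81 + 100×9.81 = 1214.5 N.

N_floor ≈ 1210 N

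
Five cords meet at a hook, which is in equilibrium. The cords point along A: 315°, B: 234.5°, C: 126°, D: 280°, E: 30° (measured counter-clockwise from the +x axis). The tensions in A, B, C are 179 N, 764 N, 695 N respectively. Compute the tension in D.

Resolve: ΣF_x = 179 cos 315° + 764 cos 234.5° + 695 cos 126° + T_D cos 280° + T_E cos 30° = 0.
        ΣF_y = 179 sin 315° + 764 sin 234.5° + 695 sin 126° + T_D sin 280° + T_E sin 30° = 0.
The known terms sum to (-725.6, -186.3) N, so 0.1736 T_D + 0.8660 T_E = 725.6 and -0.9848 T_D + 0.5000 T_E = 186.3.
Solving simultaneously: T_D = 214.4 N, T_E = 794.9 N.

T_D ≈ 214 N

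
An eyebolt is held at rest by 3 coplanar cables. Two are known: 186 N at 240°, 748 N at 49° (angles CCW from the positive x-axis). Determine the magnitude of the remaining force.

Sum the known components: ΣF_x = 397.7 N, ΣF_y = 403.4 N.
For equilibrium the remaining force must supply (−ΣF_x, −ΣF_y) = (-397.7, -403.4) N.
Magnitude = √((-397.7)² + (-403.4)²) = 566.5 N; direction = atan2(-403.4, -397.7) = 225.4°.

F ≈ 567 N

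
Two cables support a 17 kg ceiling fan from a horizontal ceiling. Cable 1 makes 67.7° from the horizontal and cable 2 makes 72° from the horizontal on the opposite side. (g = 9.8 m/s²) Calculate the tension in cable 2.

T_2 ≈ 97.7 N

Weight W = 17 × 9.8 = 166.6 N acts straight down.
Horizontal: T_1 cos 67.7° = T_2 cos 72°  →  T_1 = 0.8144 T_2.
Vertical: T_1 sin 67.7° + T_2 sin 72° = 166.6.
Substituting the horizontal relation into the vertical equation gives 1.705 T_2 = 166.6, so T_2 = 97.74 N.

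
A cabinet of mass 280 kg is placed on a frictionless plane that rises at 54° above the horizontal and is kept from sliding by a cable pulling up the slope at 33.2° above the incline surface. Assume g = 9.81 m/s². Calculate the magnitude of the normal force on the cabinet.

N ≈ 160 N

Take axes along and perpendicular to the incline. Weight components: W sin 54° = 2222 N down-slope, W cos 54° = 1615 N into the surface.
Along incline: T cos 33.2° = W sin 54° → T = 2656 N.
Perpendicular: N = W cos 54° − T sin 33.2° = 160.4 N.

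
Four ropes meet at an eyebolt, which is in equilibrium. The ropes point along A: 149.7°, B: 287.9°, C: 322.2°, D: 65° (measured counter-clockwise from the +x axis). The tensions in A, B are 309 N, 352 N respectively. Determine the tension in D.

T_D ≈ 245 N

Resolve: ΣF_x = 309 cos 149.7° + 352 cos 287.9° + T_C cos 322.2° + T_D cos 65° = 0.
        ΣF_y = 309 sin 149.7° + 352 sin 287.9° + T_C sin 322.2° + T_D sin 65° = 0.
The known terms sum to (-158.6, -179.1) N, so 0.7902 T_C + 0.4226 T_D = 158.6 and -0.6129 T_C + 0.9063 T_D = 179.1.
Solving simultaneously: T_C = 69.80 N, T_D = 244.8 N.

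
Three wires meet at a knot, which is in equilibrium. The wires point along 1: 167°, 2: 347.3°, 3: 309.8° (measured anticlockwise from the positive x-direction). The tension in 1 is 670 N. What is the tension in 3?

T_3 ≈ 5.76 N

Resolve: ΣF_x = 670 cos 167° + T_2 cos 347.3° + T_3 cos 309.8° = 0.
        ΣF_y = 670 sin 167° + T_2 sin 347.3° + T_3 sin 309.8° = 0.
The known terms sum to (-652.8, 150.7) N, so 0.9755 T_2 + 0.6401 T_3 = 652.8 and -0.2198 T_2 − 0.7683 T_3 = -150.7.
Solving simultaneously: T_2 = 665.4 N, T_3 = 5.763 N.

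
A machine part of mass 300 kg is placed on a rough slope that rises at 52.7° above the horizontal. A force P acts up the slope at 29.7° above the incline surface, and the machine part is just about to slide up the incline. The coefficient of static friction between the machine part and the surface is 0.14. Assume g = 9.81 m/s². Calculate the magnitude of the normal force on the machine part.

N ≈ 415 N

On the verge of sliding up the incline, friction equals μN and acts down the slope.
Perpendicular: N + P sin 29.7° = W cos 52.7° = 1783 N.
Along incline: P cos 29.7° = W sin 52.7° + μN  with W sin 52.7° = 2341 N.
Solving the pair for P and N: P = 2762 N, N = 415 N (and f = μN = 58.09 N).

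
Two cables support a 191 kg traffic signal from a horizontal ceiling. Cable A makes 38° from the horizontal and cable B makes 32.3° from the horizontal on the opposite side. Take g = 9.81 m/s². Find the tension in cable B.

T_B ≈ 1570 N

Weight W = 191 × 9.81 = 1874 N acts straight down.
Horizontal: T_A cos 38° = T_B cos 32.3°  →  T_A = 1.073 T_B.
Vertical: T_A sin 38° + T_B sin 32.3° = 1874.
Substituting the horizontal relation into the vertical equation gives 1.195 T_B = 1874, so T_B = 1568 N.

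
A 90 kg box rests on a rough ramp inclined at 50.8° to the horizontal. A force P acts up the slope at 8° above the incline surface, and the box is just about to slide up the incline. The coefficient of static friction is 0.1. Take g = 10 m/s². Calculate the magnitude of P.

On the verge of sliding up the incline, friction equals μN and acts down the slope.
Perpendicular: N + P sin 8° = W cos 50.8° = 568.8 N.
Along incline: P cos 8° = W sin 50.8° + μN  with W sin 50.8° = 697.5 N.
Solving the pair for P and N: P = 751.2 N, N = 464.3 N (and f = μN = 46.43 N).

P ≈ 751 N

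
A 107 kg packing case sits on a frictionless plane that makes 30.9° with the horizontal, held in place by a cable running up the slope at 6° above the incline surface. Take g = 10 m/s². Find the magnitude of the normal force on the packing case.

Take axes along and perpendicular to the incline. Weight components: W sin 30.9° = 549.5 N down-slope, W cos 30.9° = 918.1 N into the surface.
Along incline: T cos 6° = W sin 30.9° → T = 552.5 N.
Perpendicular: N = W cos 30.9° − T sin 6° = 860.4 N.

N ≈ 860 N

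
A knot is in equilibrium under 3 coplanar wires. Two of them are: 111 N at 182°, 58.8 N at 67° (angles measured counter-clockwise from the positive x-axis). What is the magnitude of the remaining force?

Sum the known components: ΣF_x = -87.96 N, ΣF_y = 50.25 N.
For equilibrium the remaining force must supply (−ΣF_x, −ΣF_y) = (87.96, -50.25) N.
Magnitude = √((87.96)² + (-50.25)²) = 101.3 N; direction = atan2(-50.25, 87.96) = 330.3°.

F ≈ 101 N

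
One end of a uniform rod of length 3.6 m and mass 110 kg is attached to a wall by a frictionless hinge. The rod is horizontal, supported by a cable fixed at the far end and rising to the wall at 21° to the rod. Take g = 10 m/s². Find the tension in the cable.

Take torques about the hinge: T sin 21° · 3.6 = 110×10×1.8 = 1980 N·m.
So T = 1980 / (0.3584 × 3.6) = 1534.7 N.

T ≈ 1530 N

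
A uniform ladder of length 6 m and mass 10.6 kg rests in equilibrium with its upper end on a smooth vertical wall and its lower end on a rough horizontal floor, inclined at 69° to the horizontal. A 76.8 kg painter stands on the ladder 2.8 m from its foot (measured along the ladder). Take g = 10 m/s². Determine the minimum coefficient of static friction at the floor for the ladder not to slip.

μ_min ≈ 0.181

ΣF_y = 0: N_floor = 10.6×10 + 76.8×10 = 874 N.
Torques about the foot: N_wall · 6 sin 69° = 10.6×10×3 cos 69° + 76.8×10×2.8 cos 69° → N_wall = 157.92 N.
ΣF_x = 0: f_floor = N_wall = 157.92 N.
μ_min = f_floor / N_floor = 157.92 / 874 = 0.1807.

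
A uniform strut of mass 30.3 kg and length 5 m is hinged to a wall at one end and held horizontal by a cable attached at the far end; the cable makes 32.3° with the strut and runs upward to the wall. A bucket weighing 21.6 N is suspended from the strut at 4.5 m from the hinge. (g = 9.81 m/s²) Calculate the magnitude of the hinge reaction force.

Take torques about the hinge: T sin 32.3° · 5 = 30.3×9.81×2.5 + 21.6×4.5 = 840.31 N·m.
So T = 840.31 / (0.5344 × 5) = 314.51 N.
ΣF_x = 0: H_x = T cos 32.3° = 265.85 N.
ΣF_y = 0: H_y = (30.3×9.81 + 21.6) − T sin 32.3° = 318.84 − 168.06 = 150.78 N.
|H| = √(H_x² + H_y²) = √((265.85)² + (150.78)²) = 305.63 N.

|H| ≈ 306 N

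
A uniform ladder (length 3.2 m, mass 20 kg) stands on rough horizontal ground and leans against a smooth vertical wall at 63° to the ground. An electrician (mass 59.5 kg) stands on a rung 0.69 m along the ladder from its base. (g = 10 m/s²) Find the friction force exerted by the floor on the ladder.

f ≈ 116 N

Torques about the foot: N_wall · 3.2 sin 63° = 20×10×1.6 cos 63° + 59.5×10×0.69 cos 63° → N_wall = 116.32 N.
ΣF_x = 0: f_floor = N_wall = 116.32 N.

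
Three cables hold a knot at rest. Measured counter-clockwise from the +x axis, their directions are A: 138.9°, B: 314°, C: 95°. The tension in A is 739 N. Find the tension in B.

Resolve: ΣF_x = 739 cos 138.9° + T_B cos 314° + T_C cos 95° = 0.
        ΣF_y = 739 sin 138.9° + T_B sin 314° + T_C sin 95° = 0.
The known terms sum to (-556.9, 485.8) N, so 0.6947 T_B − 0.0872 T_C = 556.9 and -0.7193 T_B + 0.9962 T_C = -485.8.
Solving simultaneously: T_B = 814.2 N, T_C = 100.3 N.

T_B ≈ 814 N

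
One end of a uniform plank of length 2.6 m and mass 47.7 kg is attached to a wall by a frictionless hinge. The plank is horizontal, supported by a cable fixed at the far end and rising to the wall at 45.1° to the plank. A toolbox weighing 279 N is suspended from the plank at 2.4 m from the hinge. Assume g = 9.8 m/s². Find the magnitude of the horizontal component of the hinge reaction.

Take torques about the hinge: T sin 45.1° · 2.6 = 47.7×9.8×1.3 + 279×2.4 = 1277.3 N·m.
So T = 1277.3 / (0.7083 × 2.6) = 693.55 N.
ΣF_x = 0: H_x = T cos 45.1° = 489.56 N.

H_x ≈ 490 N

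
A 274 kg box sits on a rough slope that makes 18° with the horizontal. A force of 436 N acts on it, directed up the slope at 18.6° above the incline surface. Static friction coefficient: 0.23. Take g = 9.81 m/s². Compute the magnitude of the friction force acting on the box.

Axes along / perpendicular to the incline. W sin 18° = 830.6 N down-slope; W cos 18° = 2556 N into the surface.
Perpendicular: N = W cos 18° − P sin 18.6° = 2556 − 139.1 = 2417 N.
Along incline: P cos 18.6° + f = W sin 18° (friction acts up-slope) → f = 830.6 − 413.2 = 417.4 N.
|f| = 417.4 N ≤ μN = 556 N, so the box is indeed static.

f ≈ 417 N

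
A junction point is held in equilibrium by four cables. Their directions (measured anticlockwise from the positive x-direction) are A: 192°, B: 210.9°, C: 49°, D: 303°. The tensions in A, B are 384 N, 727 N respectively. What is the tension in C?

T_C ≈ 1130 N

Resolve: ΣF_x = 384 cos 192° + 727 cos 210.9° + T_C cos 49° + T_D cos 303° = 0.
        ΣF_y = 384 sin 192° + 727 sin 210.9° + T_C sin 49° + T_D sin 303° = 0.
The known terms sum to (-999.4, -453.2) N, so 0.6561 T_C + 0.5446 T_D = 999.4 and 0.7547 T_C − 0.8387 T_D = 453.2.
Solving simultaneously: T_C = 1129 N, T_D = 475.4 N.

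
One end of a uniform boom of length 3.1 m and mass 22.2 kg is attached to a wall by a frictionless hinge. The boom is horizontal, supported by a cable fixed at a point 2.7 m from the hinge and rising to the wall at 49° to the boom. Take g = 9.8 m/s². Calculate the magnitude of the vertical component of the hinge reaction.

|H_y| ≈ 92.7 N

Take torques about the hinge: T sin 49° · 2.7 = 22.2×9.8×1.55 = 337.22 N·m.
So T = 337.22 / (0.7547 × 2.7) = 165.49 N.
ΣF_y = 0: H_y = (22.2×9.8) − T sin 49° = 217.56 − 124.9 = 92.664 N.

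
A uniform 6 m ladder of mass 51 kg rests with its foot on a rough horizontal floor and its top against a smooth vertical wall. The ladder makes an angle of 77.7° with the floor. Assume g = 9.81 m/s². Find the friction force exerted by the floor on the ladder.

Torques about the foot: N_wall · 6 sin 77.7° = 51×9.81×3 cos 77.7° → N_wall = 54.543 N.
ΣF_x = 0: f_floor = N_wall = 54.543 N.

f ≈ 54.5 N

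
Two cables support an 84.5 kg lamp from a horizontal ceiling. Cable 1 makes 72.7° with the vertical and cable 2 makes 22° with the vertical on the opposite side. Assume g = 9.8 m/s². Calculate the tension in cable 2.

T_2 ≈ 793 N

Angles from the horizontal: cable 1 is 90° − 72.7° = 17.3°, cable 2 is 90° − 22° = 68°.
Weight W = 84.5 × 9.8 = 828.1 N acts straight down.
Horizontal: T_1 cos 17.3° = T_2 cos 68°  →  T_1 = 0.3924 T_2.
Vertical: T_1 sin 17.3° + T_2 sin 68° = 828.1.
Substituting the horizontal relation into the vertical equation gives 1.044 T_2 = 828.1, so T_2 = 793.3 N.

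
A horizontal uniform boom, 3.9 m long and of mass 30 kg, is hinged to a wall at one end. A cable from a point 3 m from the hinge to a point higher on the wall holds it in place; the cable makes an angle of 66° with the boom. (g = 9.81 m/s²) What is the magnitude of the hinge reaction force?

Take torques about the hinge: T sin 66° · 3 = 30×9.81×1.95 = 573.88 N·m.
So T = 573.88 / (0.9135 × 3) = 209.4 N.
ΣF_x = 0: H_x = T cos 66° = 85.17 N.
ΣF_y = 0: H_y = (30×9.81) − T sin 66° = 294.3 − 191.29 = 103.01 N.
|H| = √(H_x² + H_y²) = √((85.17)² + (103.01)²) = 133.66 N.

|H| ≈ 134 N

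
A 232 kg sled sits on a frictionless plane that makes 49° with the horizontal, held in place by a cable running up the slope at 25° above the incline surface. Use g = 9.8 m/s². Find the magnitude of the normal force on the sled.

Take axes along and perpendicular to the incline. Weight components: W sin 49° = 1716 N down-slope, W cos 49° = 1492 N into the surface.
Along incline: T cos 25° = W sin 49° → T = 1893 N.
Perpendicular: N = W cos 49° − T sin 25° = 691.5 N.

N ≈ 691 N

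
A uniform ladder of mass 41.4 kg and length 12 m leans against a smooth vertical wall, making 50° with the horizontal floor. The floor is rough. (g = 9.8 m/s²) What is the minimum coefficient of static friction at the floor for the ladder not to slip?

μ_min ≈ 0.420

ΣF_y = 0: N_floor = 41.4×9.8 = 405.72 N.
Torques about the foot: N_wall · 12 sin 50° = 41.4×9.8×6 cos 50° → N_wall = 170.22 N.
ΣF_x = 0: f_floor = N_wall = 170.22 N.
μ_min = f_floor / N_floor = 170.22 / 405.72 = 0.4195.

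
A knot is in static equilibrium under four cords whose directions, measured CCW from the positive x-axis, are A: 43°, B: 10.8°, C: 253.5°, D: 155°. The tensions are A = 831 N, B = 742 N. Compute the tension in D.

Resolve: ΣF_x = 831 cos 43° + 742 cos 10.8° + T_C cos 253.5° + T_D cos 155° = 0.
        ΣF_y = 831 sin 43° + 742 sin 10.8° + T_C sin 253.5° + T_D sin 155° = 0.
The known terms sum to (1337, 705.8) N, so -0.2840 T_C − 0.9063 T_D = -1337 and -0.9588 T_C + 0.4226 T_D = -705.8.
Solving simultaneously: T_C = 1218 N, T_D = 1093 N.

T_D ≈ 1090 N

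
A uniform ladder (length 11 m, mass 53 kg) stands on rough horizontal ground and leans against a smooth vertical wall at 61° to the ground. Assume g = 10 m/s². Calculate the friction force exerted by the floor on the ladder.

f ≈ 147 N

Torques about the foot: N_wall · 11 sin 61° = 53×10×5.5 cos 61° → N_wall = 146.89 N.
ΣF_x = 0: f_floor = N_wall = 146.89 N.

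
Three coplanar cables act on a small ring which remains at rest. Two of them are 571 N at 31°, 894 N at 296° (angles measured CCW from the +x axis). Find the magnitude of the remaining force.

F ≈ 1020 N

Sum the known components: ΣF_x = 881.3 N, ΣF_y = -509.4 N.
For equilibrium the remaining force must supply (−ΣF_x, −ΣF_y) = (-881.3, 509.4) N.
Magnitude = √((-881.3)² + (509.4)²) = 1018 N; direction = atan2(509.4, -881.3) = 150.0°.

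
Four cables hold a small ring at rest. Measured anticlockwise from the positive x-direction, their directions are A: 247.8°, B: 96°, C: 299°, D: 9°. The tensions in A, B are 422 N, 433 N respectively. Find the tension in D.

T_D ≈ 170 N

Resolve: ΣF_x = 422 cos 247.8° + 433 cos 96° + T_C cos 299° + T_D cos 9° = 0.
        ΣF_y = 422 sin 247.8° + 433 sin 96° + T_C sin 299° + T_D sin 9° = 0.
The known terms sum to (-204.7, 39.91) N, so 0.4848 T_C + 0.9877 T_D = 204.7 and -0.8746 T_C + 0.1564 T_D = -39.91.
Solving simultaneously: T_C = 76.03 N, T_D = 169.9 N.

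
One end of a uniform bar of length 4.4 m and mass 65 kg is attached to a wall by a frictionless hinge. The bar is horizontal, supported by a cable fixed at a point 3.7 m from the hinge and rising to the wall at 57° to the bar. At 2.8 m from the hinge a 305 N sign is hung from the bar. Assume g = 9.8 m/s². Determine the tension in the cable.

T ≈ 727 N

Take torques about the hinge: T sin 57° · 3.7 = 65×9.8×2.2 + 305×2.8 = 2255.4 N·m.
So T = 2255.4 / (0.8387 × 3.7) = 726.83 N.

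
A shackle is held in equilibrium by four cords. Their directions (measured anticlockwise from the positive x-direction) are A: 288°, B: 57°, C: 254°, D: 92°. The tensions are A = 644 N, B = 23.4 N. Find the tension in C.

T_C ≈ 618 N

Resolve: ΣF_x = 644 cos 288° + 23.4 cos 57° + T_C cos 254° + T_D cos 92° = 0.
        ΣF_y = 644 sin 288° + 23.4 sin 57° + T_C sin 254° + T_D sin 92° = 0.
The known terms sum to (211.8, -592.9) N, so -0.2756 T_C − 0.0349 T_D = -211.8 and -0.9613 T_C + 0.9994 T_D = 592.9.
Solving simultaneously: T_C = 617.9 N, T_D = 1188 N.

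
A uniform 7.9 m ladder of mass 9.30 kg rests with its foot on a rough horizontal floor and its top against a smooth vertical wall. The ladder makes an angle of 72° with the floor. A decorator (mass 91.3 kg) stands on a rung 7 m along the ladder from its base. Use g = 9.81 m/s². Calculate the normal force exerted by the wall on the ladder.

Torques about the foot: N_wall · 7.9 sin 72° = 9.30×9.81×3.95 cos 72° + 91.3×9.81×7 cos 72° → N_wall = 272.68 N.

N_wall ≈ 273 N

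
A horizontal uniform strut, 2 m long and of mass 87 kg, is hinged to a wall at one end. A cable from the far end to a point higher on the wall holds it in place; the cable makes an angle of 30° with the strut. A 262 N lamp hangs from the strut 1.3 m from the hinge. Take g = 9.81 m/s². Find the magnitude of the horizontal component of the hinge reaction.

H_x ≈ 1030 N

Take torques about the hinge: T sin 30° · 2 = 87×9.81×1 + 262×1.3 = 1194.1 N·m.
So T = 1194.1 / (0.5000 × 2) = 1194.1 N.
ΣF_x = 0: H_x = T cos 30° = 1034.1 N.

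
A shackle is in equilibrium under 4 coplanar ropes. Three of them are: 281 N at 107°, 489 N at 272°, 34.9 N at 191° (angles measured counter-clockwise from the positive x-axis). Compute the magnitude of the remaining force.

Sum the known components: ΣF_x = -99.35 N, ΣF_y = -226.6 N.
For equilibrium the remaining force must supply (−ΣF_x, −ΣF_y) = (99.35, 226.6) N.
Magnitude = √((99.35)² + (226.6)²) = 247.5 N; direction = atan2(226.6, 99.35) = 66.3°.

F ≈ 247 N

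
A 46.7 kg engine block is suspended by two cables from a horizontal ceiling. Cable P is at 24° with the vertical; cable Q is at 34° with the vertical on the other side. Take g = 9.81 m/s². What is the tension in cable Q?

T_Q ≈ 220 N

Angles from the horizontal: cable P is 90° − 24° = 66°, cable Q is 90° − 34° = 56°.
Weight W = 46.7 × 9.81 = 458.1 N acts straight down.
Horizontal: T_P cos 66° = T_Q cos 56°  →  T_P = 1.375 T_Q.
Vertical: T_P sin 66° + T_Q sin 56° = 458.1.
Substituting the horizontal relation into the vertical equation gives 2.085 T_Q = 458.1, so T_Q = 219.7 N.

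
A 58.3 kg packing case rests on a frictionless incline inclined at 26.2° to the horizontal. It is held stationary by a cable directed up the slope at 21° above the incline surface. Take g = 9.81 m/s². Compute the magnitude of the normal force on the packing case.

Take axes along and perpendicular to the incline. Weight components: W sin 26.2° = 252.5 N down-slope, W cos 26.2° = 513.2 N into the surface.
Along incline: T cos 21° = W sin 26.2° → T = 270.5 N.
Perpendicular: N = W cos 26.2° − T sin 21° = 416.2 N.

N ≈ 416 N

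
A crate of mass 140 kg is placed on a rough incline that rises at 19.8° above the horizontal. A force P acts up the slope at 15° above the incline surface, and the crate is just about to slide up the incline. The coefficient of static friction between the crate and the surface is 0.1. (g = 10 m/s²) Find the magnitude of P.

On the verge of sliding up the incline, friction equals μN and acts down the slope.
Perpendicular: N + P sin 15° = W cos 19.8° = 1317 N.
Along incline: P cos 15° = W sin 19.8° + μN  with W sin 19.8° = 474.2 N.
Solving the pair for P and N: P = 611 N, N = 1159 N (and f = μN = 115.9 N).

P ≈ 611 N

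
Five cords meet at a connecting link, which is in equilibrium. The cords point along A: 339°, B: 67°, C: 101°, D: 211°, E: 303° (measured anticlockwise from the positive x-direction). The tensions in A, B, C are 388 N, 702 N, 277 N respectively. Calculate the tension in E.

T_E ≈ 367 N

Resolve: ΣF_x = 388 cos 339° + 702 cos 67° + 277 cos 101° + T_D cos 211° + T_E cos 303° = 0.
        ΣF_y = 388 sin 339° + 702 sin 67° + 277 sin 101° + T_D sin 211° + T_E sin 303° = 0.
The known terms sum to (583.7, 779.1) N, so -0.8572 T_D + 0.5446 T_E = -583.7 and -0.5150 T_D − 0.8387 T_E = -779.1.
Solving simultaneously: T_D = 914.4 N, T_E = 367.4 N.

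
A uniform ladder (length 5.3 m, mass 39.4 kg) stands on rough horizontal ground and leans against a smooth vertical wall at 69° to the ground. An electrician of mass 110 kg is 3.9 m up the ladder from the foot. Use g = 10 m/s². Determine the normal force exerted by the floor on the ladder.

N_floor ≈ 1490 N

ΣF_y = 0: N_floor = 39.4×10 + 110×10 = 1494 N.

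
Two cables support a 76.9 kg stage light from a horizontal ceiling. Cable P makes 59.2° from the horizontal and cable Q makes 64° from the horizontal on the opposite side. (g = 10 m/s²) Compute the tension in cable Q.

T_Q ≈ 471 N

Weight W = 76.9 × 10 = 769 N acts straight down.
Horizontal: T_P cos 59.2° = T_Q cos 64°  →  T_P = 0.8561 T_Q.
Vertical: T_P sin 59.2° + T_Q sin 64° = 769.
Substituting the horizontal relation into the vertical equation gives 1.634 T_Q = 769, so T_Q = 470.6 N.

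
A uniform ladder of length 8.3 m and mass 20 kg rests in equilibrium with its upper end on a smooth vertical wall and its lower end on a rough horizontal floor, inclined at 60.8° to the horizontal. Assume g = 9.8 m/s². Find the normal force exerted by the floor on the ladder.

N_floor ≈ 196 N

ΣF_y = 0: N_floor = 20×9.8 = 196 N.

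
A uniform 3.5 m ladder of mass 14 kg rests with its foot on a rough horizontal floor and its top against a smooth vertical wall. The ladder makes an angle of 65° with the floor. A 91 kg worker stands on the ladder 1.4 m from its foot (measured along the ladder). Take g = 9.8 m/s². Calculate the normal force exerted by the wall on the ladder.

N_wall ≈ 198 N

Torques about the foot: N_wall · 3.5 sin 65° = 14×9.8×1.75 cos 65° + 91×9.8×1.4 cos 65° → N_wall = 198.33 N.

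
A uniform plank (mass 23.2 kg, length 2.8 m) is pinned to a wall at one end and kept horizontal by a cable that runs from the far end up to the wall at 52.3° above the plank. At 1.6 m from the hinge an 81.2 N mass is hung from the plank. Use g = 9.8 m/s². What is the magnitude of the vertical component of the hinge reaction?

|H_y| ≈ 148 N

Take torques about the hinge: T sin 52.3° · 2.8 = 23.2×9.8×1.4 + 81.2×1.6 = 448.22 N·m.
So T = 448.22 / (0.7912 × 2.8) = 202.32 N.
ΣF_y = 0: H_y = (23.2×9.8 + 81.2) − T sin 52.3° = 308.56 − 160.08 = 148.48 N.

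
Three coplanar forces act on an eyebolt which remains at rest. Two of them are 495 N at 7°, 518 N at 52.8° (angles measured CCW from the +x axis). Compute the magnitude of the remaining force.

Sum the known components: ΣF_x = 804.5 N, ΣF_y = 472.9 N.
For equilibrium the remaining force must supply (−ΣF_x, −ΣF_y) = (-804.5, -472.9) N.
Magnitude = √((-804.5)² + (-472.9)²) = 933.2 N; direction = atan2(-472.9, -804.5) = 210.4°.

F ≈ 933 N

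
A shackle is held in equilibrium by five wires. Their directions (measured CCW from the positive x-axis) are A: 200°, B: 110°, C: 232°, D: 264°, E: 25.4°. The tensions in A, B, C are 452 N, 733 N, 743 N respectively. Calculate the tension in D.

T_D ≈ 515 N

Resolve: ΣF_x = 452 cos 200° + 733 cos 110° + 743 cos 232° + T_D cos 264° + T_E cos 25.4° = 0.
        ΣF_y = 452 sin 200° + 733 sin 110° + 743 sin 232° + T_D sin 264° + T_E sin 25.4° = 0.
The known terms sum to (-1133, -51.29) N, so -0.1045 T_D + 0.9033 T_E = 1133 and -0.9945 T_D + 0.4289 T_E = 51.29.
Solving simultaneously: T_D = 515 N, T_E = 1314 N.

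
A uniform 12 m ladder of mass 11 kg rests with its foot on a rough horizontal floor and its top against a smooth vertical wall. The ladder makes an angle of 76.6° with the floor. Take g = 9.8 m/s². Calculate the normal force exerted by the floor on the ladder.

ΣF_y = 0: N_floor = 11×9.8 = 107.8 N.

N_floor ≈ 108 N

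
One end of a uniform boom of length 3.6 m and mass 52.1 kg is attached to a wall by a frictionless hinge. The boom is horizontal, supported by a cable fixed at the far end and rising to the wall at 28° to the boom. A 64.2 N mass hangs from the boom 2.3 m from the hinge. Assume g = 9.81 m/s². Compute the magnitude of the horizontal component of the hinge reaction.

Take torques about the hinge: T sin 28° · 3.6 = 52.1×9.81×1.8 + 64.2×2.3 = 1067.6 N·m.
So T = 1067.6 / (0.4695 × 3.6) = 631.7 N.
ΣF_x = 0: H_x = T cos 28° = 557.76 N.

H_x ≈ 558 N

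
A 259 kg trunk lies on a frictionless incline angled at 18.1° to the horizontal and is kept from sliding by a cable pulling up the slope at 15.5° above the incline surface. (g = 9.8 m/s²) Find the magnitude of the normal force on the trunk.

N ≈ 2190 N

Take axes along and perpendicular to the incline. Weight components: W sin 18.1° = 788.6 N down-slope, W cos 18.1° = 2413 N into the surface.
Along incline: T cos 15.5° = W sin 18.1° → T = 818.3 N.
Perpendicular: N = W cos 18.1° − T sin 15.5° = 2194 N.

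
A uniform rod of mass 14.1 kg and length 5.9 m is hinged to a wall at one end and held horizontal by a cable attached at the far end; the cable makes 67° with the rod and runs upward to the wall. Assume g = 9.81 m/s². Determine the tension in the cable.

T ≈ 75.1 N

Take torques about the hinge: T sin 67° · 5.9 = 14.1×9.81×2.95 = 408.05 N·m.
So T = 408.05 / (0.9205 × 5.9) = 75.133 N.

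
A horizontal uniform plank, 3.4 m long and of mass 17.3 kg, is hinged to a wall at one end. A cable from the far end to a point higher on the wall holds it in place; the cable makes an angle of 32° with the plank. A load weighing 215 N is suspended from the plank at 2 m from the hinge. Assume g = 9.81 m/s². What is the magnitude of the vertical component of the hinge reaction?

|H_y| ≈ 173 N

Take torques about the hinge: T sin 32° · 3.4 = 17.3×9.81×1.7 + 215×2 = 718.51 N·m.
So T = 718.51 / (0.5299 × 3.4) = 398.79 N.
ΣF_y = 0: H_y = (17.3×9.81 + 215) − T sin 32° = 384.71 − 211.33 = 173.39 N.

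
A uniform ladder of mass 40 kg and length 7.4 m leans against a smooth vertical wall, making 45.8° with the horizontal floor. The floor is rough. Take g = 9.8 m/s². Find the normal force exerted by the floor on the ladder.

N_floor ≈ 392 N

ΣF_y = 0: N_floor = 40×9.8 = 392 N.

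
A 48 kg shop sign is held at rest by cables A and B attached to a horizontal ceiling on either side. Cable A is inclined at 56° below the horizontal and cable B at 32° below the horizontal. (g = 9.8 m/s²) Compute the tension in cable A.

T_A ≈ 399 N

Weight W = 48 × 9.8 = 470.4 N acts straight down.
Horizontal: T_A cos 56° = T_B cos 32°  →  T_B = 0.6594 T_A.
Vertical: T_A sin 56° + T_B sin 32° = 470.4.
Substituting the horizontal relation into the vertical equation gives 1.178 T_A = 470.4, so T_A = 399.2 N.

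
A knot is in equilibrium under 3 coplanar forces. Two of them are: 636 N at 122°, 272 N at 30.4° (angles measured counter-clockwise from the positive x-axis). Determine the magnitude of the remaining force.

Sum the known components: ΣF_x = -102.4 N, ΣF_y = 677 N.
For equilibrium the remaining force must supply (−ΣF_x, −ΣF_y) = (102.4, -677) N.
Magnitude = √((102.4)² + (-677)²) = 684.7 N; direction = atan2(-677, 102.4) = 278.6°.

F ≈ 685 N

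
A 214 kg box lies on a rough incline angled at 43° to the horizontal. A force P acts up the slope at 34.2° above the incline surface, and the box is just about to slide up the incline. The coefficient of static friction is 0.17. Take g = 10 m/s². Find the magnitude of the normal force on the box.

On the verge of sliding up the incline, friction equals μN and acts down the slope.
Perpendicular: N + P sin 34.2° = W cos 43° = 1565 N.
Along incline: P cos 34.2° = W sin 43° + μN  with W sin 43° = 1459 N.
Solving the pair for P and N: P = 1870 N, N = 513.9 N (and f = μN = 87.36 N).

N ≈ 514 N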